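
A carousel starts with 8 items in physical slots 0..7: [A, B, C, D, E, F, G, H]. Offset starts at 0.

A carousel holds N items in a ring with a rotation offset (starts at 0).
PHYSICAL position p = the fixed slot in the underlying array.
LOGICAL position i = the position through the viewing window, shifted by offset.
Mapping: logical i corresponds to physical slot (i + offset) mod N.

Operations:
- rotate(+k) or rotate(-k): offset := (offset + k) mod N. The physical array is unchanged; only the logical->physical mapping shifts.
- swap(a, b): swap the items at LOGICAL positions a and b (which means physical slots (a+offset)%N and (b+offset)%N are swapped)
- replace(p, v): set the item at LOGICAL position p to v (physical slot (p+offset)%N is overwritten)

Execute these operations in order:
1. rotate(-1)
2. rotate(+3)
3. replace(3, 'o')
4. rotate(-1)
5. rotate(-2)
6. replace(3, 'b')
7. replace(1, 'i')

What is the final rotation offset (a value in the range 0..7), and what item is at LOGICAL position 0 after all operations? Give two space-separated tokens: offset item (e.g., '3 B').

Answer: 7 H

Derivation:
After op 1 (rotate(-1)): offset=7, physical=[A,B,C,D,E,F,G,H], logical=[H,A,B,C,D,E,F,G]
After op 2 (rotate(+3)): offset=2, physical=[A,B,C,D,E,F,G,H], logical=[C,D,E,F,G,H,A,B]
After op 3 (replace(3, 'o')): offset=2, physical=[A,B,C,D,E,o,G,H], logical=[C,D,E,o,G,H,A,B]
After op 4 (rotate(-1)): offset=1, physical=[A,B,C,D,E,o,G,H], logical=[B,C,D,E,o,G,H,A]
After op 5 (rotate(-2)): offset=7, physical=[A,B,C,D,E,o,G,H], logical=[H,A,B,C,D,E,o,G]
After op 6 (replace(3, 'b')): offset=7, physical=[A,B,b,D,E,o,G,H], logical=[H,A,B,b,D,E,o,G]
After op 7 (replace(1, 'i')): offset=7, physical=[i,B,b,D,E,o,G,H], logical=[H,i,B,b,D,E,o,G]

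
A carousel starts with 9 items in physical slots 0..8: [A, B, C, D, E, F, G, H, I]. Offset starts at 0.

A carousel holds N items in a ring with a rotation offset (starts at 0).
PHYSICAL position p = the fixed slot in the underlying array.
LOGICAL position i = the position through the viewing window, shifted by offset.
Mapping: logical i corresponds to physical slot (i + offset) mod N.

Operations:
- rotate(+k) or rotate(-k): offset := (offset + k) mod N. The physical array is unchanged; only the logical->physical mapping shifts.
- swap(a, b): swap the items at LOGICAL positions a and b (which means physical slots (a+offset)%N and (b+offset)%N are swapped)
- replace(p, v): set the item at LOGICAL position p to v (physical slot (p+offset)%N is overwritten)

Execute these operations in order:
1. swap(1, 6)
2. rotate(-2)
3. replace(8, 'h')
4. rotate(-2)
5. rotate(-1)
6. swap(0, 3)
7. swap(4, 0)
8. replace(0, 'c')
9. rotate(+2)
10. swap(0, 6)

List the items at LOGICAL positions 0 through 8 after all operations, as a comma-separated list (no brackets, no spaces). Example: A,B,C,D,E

Answer: D,E,H,A,G,C,h,c,F

Derivation:
After op 1 (swap(1, 6)): offset=0, physical=[A,G,C,D,E,F,B,H,I], logical=[A,G,C,D,E,F,B,H,I]
After op 2 (rotate(-2)): offset=7, physical=[A,G,C,D,E,F,B,H,I], logical=[H,I,A,G,C,D,E,F,B]
After op 3 (replace(8, 'h')): offset=7, physical=[A,G,C,D,E,F,h,H,I], logical=[H,I,A,G,C,D,E,F,h]
After op 4 (rotate(-2)): offset=5, physical=[A,G,C,D,E,F,h,H,I], logical=[F,h,H,I,A,G,C,D,E]
After op 5 (rotate(-1)): offset=4, physical=[A,G,C,D,E,F,h,H,I], logical=[E,F,h,H,I,A,G,C,D]
After op 6 (swap(0, 3)): offset=4, physical=[A,G,C,D,H,F,h,E,I], logical=[H,F,h,E,I,A,G,C,D]
After op 7 (swap(4, 0)): offset=4, physical=[A,G,C,D,I,F,h,E,H], logical=[I,F,h,E,H,A,G,C,D]
After op 8 (replace(0, 'c')): offset=4, physical=[A,G,C,D,c,F,h,E,H], logical=[c,F,h,E,H,A,G,C,D]
After op 9 (rotate(+2)): offset=6, physical=[A,G,C,D,c,F,h,E,H], logical=[h,E,H,A,G,C,D,c,F]
After op 10 (swap(0, 6)): offset=6, physical=[A,G,C,h,c,F,D,E,H], logical=[D,E,H,A,G,C,h,c,F]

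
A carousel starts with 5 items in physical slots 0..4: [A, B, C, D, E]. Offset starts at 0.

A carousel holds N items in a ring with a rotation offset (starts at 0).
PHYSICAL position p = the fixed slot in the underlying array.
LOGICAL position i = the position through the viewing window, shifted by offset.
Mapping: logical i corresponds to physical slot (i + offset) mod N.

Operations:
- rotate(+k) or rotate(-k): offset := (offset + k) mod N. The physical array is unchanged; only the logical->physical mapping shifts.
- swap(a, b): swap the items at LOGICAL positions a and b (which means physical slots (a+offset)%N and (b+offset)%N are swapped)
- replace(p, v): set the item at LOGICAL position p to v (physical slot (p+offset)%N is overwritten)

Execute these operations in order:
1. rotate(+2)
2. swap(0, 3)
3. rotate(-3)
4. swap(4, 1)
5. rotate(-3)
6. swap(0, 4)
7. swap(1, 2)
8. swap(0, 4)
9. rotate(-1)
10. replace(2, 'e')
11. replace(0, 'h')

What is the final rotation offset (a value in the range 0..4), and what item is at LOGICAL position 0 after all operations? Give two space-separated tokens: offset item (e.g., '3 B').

Answer: 0 h

Derivation:
After op 1 (rotate(+2)): offset=2, physical=[A,B,C,D,E], logical=[C,D,E,A,B]
After op 2 (swap(0, 3)): offset=2, physical=[C,B,A,D,E], logical=[A,D,E,C,B]
After op 3 (rotate(-3)): offset=4, physical=[C,B,A,D,E], logical=[E,C,B,A,D]
After op 4 (swap(4, 1)): offset=4, physical=[D,B,A,C,E], logical=[E,D,B,A,C]
After op 5 (rotate(-3)): offset=1, physical=[D,B,A,C,E], logical=[B,A,C,E,D]
After op 6 (swap(0, 4)): offset=1, physical=[B,D,A,C,E], logical=[D,A,C,E,B]
After op 7 (swap(1, 2)): offset=1, physical=[B,D,C,A,E], logical=[D,C,A,E,B]
After op 8 (swap(0, 4)): offset=1, physical=[D,B,C,A,E], logical=[B,C,A,E,D]
After op 9 (rotate(-1)): offset=0, physical=[D,B,C,A,E], logical=[D,B,C,A,E]
After op 10 (replace(2, 'e')): offset=0, physical=[D,B,e,A,E], logical=[D,B,e,A,E]
After op 11 (replace(0, 'h')): offset=0, physical=[h,B,e,A,E], logical=[h,B,e,A,E]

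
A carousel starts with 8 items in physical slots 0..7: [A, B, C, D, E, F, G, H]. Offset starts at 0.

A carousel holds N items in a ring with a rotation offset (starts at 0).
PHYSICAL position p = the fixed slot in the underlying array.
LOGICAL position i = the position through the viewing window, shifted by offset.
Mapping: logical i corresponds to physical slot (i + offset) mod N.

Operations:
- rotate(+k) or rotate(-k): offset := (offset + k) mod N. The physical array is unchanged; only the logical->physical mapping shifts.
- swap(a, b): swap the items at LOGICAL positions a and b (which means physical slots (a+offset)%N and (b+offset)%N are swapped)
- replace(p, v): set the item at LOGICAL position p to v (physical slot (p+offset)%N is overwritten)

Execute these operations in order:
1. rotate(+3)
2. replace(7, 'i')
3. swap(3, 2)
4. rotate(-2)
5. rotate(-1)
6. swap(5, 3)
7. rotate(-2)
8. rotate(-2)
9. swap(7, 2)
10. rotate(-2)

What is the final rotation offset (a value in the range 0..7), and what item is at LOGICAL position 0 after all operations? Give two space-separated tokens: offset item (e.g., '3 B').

After op 1 (rotate(+3)): offset=3, physical=[A,B,C,D,E,F,G,H], logical=[D,E,F,G,H,A,B,C]
After op 2 (replace(7, 'i')): offset=3, physical=[A,B,i,D,E,F,G,H], logical=[D,E,F,G,H,A,B,i]
After op 3 (swap(3, 2)): offset=3, physical=[A,B,i,D,E,G,F,H], logical=[D,E,G,F,H,A,B,i]
After op 4 (rotate(-2)): offset=1, physical=[A,B,i,D,E,G,F,H], logical=[B,i,D,E,G,F,H,A]
After op 5 (rotate(-1)): offset=0, physical=[A,B,i,D,E,G,F,H], logical=[A,B,i,D,E,G,F,H]
After op 6 (swap(5, 3)): offset=0, physical=[A,B,i,G,E,D,F,H], logical=[A,B,i,G,E,D,F,H]
After op 7 (rotate(-2)): offset=6, physical=[A,B,i,G,E,D,F,H], logical=[F,H,A,B,i,G,E,D]
After op 8 (rotate(-2)): offset=4, physical=[A,B,i,G,E,D,F,H], logical=[E,D,F,H,A,B,i,G]
After op 9 (swap(7, 2)): offset=4, physical=[A,B,i,F,E,D,G,H], logical=[E,D,G,H,A,B,i,F]
After op 10 (rotate(-2)): offset=2, physical=[A,B,i,F,E,D,G,H], logical=[i,F,E,D,G,H,A,B]

Answer: 2 i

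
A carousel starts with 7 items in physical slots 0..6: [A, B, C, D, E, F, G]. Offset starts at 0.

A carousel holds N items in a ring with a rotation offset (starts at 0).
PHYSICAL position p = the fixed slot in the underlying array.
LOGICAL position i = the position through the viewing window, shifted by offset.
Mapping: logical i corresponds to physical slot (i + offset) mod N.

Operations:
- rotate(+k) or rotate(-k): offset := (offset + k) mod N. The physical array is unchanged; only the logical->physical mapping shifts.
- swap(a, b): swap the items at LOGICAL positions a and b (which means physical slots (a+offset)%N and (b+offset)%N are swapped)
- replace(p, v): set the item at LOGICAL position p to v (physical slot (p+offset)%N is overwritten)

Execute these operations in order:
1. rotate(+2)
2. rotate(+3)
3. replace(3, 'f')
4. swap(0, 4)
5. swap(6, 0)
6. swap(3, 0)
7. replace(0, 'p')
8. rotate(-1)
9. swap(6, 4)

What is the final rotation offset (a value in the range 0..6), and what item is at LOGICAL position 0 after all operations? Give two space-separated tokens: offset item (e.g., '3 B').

After op 1 (rotate(+2)): offset=2, physical=[A,B,C,D,E,F,G], logical=[C,D,E,F,G,A,B]
After op 2 (rotate(+3)): offset=5, physical=[A,B,C,D,E,F,G], logical=[F,G,A,B,C,D,E]
After op 3 (replace(3, 'f')): offset=5, physical=[A,f,C,D,E,F,G], logical=[F,G,A,f,C,D,E]
After op 4 (swap(0, 4)): offset=5, physical=[A,f,F,D,E,C,G], logical=[C,G,A,f,F,D,E]
After op 5 (swap(6, 0)): offset=5, physical=[A,f,F,D,C,E,G], logical=[E,G,A,f,F,D,C]
After op 6 (swap(3, 0)): offset=5, physical=[A,E,F,D,C,f,G], logical=[f,G,A,E,F,D,C]
After op 7 (replace(0, 'p')): offset=5, physical=[A,E,F,D,C,p,G], logical=[p,G,A,E,F,D,C]
After op 8 (rotate(-1)): offset=4, physical=[A,E,F,D,C,p,G], logical=[C,p,G,A,E,F,D]
After op 9 (swap(6, 4)): offset=4, physical=[A,D,F,E,C,p,G], logical=[C,p,G,A,D,F,E]

Answer: 4 C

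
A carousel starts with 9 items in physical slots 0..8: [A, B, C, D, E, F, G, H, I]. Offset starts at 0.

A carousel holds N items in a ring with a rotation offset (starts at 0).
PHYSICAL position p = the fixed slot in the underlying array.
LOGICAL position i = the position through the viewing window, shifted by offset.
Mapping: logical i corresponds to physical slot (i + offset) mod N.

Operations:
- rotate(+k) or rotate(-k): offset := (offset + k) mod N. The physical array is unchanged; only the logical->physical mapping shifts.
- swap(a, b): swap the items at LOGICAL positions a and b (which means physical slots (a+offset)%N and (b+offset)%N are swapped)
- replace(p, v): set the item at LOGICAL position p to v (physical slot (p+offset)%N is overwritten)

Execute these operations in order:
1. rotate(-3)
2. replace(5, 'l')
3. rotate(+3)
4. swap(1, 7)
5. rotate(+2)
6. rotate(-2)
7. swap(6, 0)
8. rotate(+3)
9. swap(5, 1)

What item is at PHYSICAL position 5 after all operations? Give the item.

After op 1 (rotate(-3)): offset=6, physical=[A,B,C,D,E,F,G,H,I], logical=[G,H,I,A,B,C,D,E,F]
After op 2 (replace(5, 'l')): offset=6, physical=[A,B,l,D,E,F,G,H,I], logical=[G,H,I,A,B,l,D,E,F]
After op 3 (rotate(+3)): offset=0, physical=[A,B,l,D,E,F,G,H,I], logical=[A,B,l,D,E,F,G,H,I]
After op 4 (swap(1, 7)): offset=0, physical=[A,H,l,D,E,F,G,B,I], logical=[A,H,l,D,E,F,G,B,I]
After op 5 (rotate(+2)): offset=2, physical=[A,H,l,D,E,F,G,B,I], logical=[l,D,E,F,G,B,I,A,H]
After op 6 (rotate(-2)): offset=0, physical=[A,H,l,D,E,F,G,B,I], logical=[A,H,l,D,E,F,G,B,I]
After op 7 (swap(6, 0)): offset=0, physical=[G,H,l,D,E,F,A,B,I], logical=[G,H,l,D,E,F,A,B,I]
After op 8 (rotate(+3)): offset=3, physical=[G,H,l,D,E,F,A,B,I], logical=[D,E,F,A,B,I,G,H,l]
After op 9 (swap(5, 1)): offset=3, physical=[G,H,l,D,I,F,A,B,E], logical=[D,I,F,A,B,E,G,H,l]

Answer: F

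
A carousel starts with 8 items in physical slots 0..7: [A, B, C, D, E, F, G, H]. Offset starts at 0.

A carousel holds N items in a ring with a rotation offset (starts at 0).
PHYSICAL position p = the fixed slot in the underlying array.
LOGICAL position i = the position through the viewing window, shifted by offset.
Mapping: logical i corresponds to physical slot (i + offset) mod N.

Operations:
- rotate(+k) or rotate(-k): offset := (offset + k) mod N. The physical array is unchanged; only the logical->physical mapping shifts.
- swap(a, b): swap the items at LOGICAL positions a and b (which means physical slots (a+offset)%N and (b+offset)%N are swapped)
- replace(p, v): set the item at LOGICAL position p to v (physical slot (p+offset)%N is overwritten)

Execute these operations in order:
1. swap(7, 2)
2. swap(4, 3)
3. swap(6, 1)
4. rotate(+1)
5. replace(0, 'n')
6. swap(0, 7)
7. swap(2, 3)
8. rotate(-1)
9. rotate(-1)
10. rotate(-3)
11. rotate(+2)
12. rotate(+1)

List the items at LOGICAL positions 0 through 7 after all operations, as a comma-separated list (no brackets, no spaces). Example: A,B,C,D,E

Answer: C,n,A,H,D,E,F,B

Derivation:
After op 1 (swap(7, 2)): offset=0, physical=[A,B,H,D,E,F,G,C], logical=[A,B,H,D,E,F,G,C]
After op 2 (swap(4, 3)): offset=0, physical=[A,B,H,E,D,F,G,C], logical=[A,B,H,E,D,F,G,C]
After op 3 (swap(6, 1)): offset=0, physical=[A,G,H,E,D,F,B,C], logical=[A,G,H,E,D,F,B,C]
After op 4 (rotate(+1)): offset=1, physical=[A,G,H,E,D,F,B,C], logical=[G,H,E,D,F,B,C,A]
After op 5 (replace(0, 'n')): offset=1, physical=[A,n,H,E,D,F,B,C], logical=[n,H,E,D,F,B,C,A]
After op 6 (swap(0, 7)): offset=1, physical=[n,A,H,E,D,F,B,C], logical=[A,H,E,D,F,B,C,n]
After op 7 (swap(2, 3)): offset=1, physical=[n,A,H,D,E,F,B,C], logical=[A,H,D,E,F,B,C,n]
After op 8 (rotate(-1)): offset=0, physical=[n,A,H,D,E,F,B,C], logical=[n,A,H,D,E,F,B,C]
After op 9 (rotate(-1)): offset=7, physical=[n,A,H,D,E,F,B,C], logical=[C,n,A,H,D,E,F,B]
After op 10 (rotate(-3)): offset=4, physical=[n,A,H,D,E,F,B,C], logical=[E,F,B,C,n,A,H,D]
After op 11 (rotate(+2)): offset=6, physical=[n,A,H,D,E,F,B,C], logical=[B,C,n,A,H,D,E,F]
After op 12 (rotate(+1)): offset=7, physical=[n,A,H,D,E,F,B,C], logical=[C,n,A,H,D,E,F,B]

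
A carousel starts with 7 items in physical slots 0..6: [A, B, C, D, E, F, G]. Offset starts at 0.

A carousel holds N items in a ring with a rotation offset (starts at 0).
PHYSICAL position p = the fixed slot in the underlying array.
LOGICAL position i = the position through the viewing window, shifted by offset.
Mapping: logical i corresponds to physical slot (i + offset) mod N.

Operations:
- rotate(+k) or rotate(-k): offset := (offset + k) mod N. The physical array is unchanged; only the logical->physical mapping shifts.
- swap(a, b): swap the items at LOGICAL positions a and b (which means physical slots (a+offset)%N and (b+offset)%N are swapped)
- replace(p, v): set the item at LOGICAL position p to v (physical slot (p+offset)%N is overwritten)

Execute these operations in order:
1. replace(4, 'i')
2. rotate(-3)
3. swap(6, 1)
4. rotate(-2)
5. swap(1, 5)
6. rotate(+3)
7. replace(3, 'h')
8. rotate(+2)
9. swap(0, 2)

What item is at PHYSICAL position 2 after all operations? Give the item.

Answer: F

Derivation:
After op 1 (replace(4, 'i')): offset=0, physical=[A,B,C,D,i,F,G], logical=[A,B,C,D,i,F,G]
After op 2 (rotate(-3)): offset=4, physical=[A,B,C,D,i,F,G], logical=[i,F,G,A,B,C,D]
After op 3 (swap(6, 1)): offset=4, physical=[A,B,C,F,i,D,G], logical=[i,D,G,A,B,C,F]
After op 4 (rotate(-2)): offset=2, physical=[A,B,C,F,i,D,G], logical=[C,F,i,D,G,A,B]
After op 5 (swap(1, 5)): offset=2, physical=[F,B,C,A,i,D,G], logical=[C,A,i,D,G,F,B]
After op 6 (rotate(+3)): offset=5, physical=[F,B,C,A,i,D,G], logical=[D,G,F,B,C,A,i]
After op 7 (replace(3, 'h')): offset=5, physical=[F,h,C,A,i,D,G], logical=[D,G,F,h,C,A,i]
After op 8 (rotate(+2)): offset=0, physical=[F,h,C,A,i,D,G], logical=[F,h,C,A,i,D,G]
After op 9 (swap(0, 2)): offset=0, physical=[C,h,F,A,i,D,G], logical=[C,h,F,A,i,D,G]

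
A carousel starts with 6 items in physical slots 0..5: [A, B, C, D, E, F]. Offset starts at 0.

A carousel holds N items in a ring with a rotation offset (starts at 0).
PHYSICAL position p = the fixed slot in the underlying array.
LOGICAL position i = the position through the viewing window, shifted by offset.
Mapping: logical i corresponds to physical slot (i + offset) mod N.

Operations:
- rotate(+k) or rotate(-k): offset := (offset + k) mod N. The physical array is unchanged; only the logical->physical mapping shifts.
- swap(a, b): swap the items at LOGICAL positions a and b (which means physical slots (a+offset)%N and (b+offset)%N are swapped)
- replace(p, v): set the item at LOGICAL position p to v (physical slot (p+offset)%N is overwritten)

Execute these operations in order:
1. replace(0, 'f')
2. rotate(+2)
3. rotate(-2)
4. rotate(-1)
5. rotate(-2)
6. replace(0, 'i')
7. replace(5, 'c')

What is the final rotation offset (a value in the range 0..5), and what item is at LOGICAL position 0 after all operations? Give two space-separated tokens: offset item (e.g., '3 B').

Answer: 3 i

Derivation:
After op 1 (replace(0, 'f')): offset=0, physical=[f,B,C,D,E,F], logical=[f,B,C,D,E,F]
After op 2 (rotate(+2)): offset=2, physical=[f,B,C,D,E,F], logical=[C,D,E,F,f,B]
After op 3 (rotate(-2)): offset=0, physical=[f,B,C,D,E,F], logical=[f,B,C,D,E,F]
After op 4 (rotate(-1)): offset=5, physical=[f,B,C,D,E,F], logical=[F,f,B,C,D,E]
After op 5 (rotate(-2)): offset=3, physical=[f,B,C,D,E,F], logical=[D,E,F,f,B,C]
After op 6 (replace(0, 'i')): offset=3, physical=[f,B,C,i,E,F], logical=[i,E,F,f,B,C]
After op 7 (replace(5, 'c')): offset=3, physical=[f,B,c,i,E,F], logical=[i,E,F,f,B,c]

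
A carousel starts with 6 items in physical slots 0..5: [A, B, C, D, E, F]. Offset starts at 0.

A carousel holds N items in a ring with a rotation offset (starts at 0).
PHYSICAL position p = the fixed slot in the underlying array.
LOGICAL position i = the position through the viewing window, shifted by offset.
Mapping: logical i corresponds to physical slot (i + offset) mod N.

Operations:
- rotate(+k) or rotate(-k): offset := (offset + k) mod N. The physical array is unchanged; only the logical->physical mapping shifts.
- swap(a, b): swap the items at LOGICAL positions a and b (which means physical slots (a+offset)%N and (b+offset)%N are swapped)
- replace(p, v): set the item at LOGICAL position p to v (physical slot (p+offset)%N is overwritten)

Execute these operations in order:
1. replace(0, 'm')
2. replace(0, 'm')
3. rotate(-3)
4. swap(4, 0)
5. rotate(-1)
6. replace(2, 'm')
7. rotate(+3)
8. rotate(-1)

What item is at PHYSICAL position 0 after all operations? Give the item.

After op 1 (replace(0, 'm')): offset=0, physical=[m,B,C,D,E,F], logical=[m,B,C,D,E,F]
After op 2 (replace(0, 'm')): offset=0, physical=[m,B,C,D,E,F], logical=[m,B,C,D,E,F]
After op 3 (rotate(-3)): offset=3, physical=[m,B,C,D,E,F], logical=[D,E,F,m,B,C]
After op 4 (swap(4, 0)): offset=3, physical=[m,D,C,B,E,F], logical=[B,E,F,m,D,C]
After op 5 (rotate(-1)): offset=2, physical=[m,D,C,B,E,F], logical=[C,B,E,F,m,D]
After op 6 (replace(2, 'm')): offset=2, physical=[m,D,C,B,m,F], logical=[C,B,m,F,m,D]
After op 7 (rotate(+3)): offset=5, physical=[m,D,C,B,m,F], logical=[F,m,D,C,B,m]
After op 8 (rotate(-1)): offset=4, physical=[m,D,C,B,m,F], logical=[m,F,m,D,C,B]

Answer: m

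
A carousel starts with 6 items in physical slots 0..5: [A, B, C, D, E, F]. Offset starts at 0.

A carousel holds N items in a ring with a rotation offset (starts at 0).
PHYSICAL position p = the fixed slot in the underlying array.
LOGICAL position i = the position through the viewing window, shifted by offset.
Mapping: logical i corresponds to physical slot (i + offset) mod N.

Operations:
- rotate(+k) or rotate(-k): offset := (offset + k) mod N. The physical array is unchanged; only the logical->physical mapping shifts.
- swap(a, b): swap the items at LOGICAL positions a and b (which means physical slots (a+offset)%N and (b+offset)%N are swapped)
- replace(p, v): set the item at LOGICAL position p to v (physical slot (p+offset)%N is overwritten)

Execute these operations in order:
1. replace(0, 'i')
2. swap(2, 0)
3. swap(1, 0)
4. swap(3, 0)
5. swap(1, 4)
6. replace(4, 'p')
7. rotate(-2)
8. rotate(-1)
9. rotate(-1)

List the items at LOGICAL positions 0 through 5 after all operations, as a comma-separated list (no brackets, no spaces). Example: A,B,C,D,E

After op 1 (replace(0, 'i')): offset=0, physical=[i,B,C,D,E,F], logical=[i,B,C,D,E,F]
After op 2 (swap(2, 0)): offset=0, physical=[C,B,i,D,E,F], logical=[C,B,i,D,E,F]
After op 3 (swap(1, 0)): offset=0, physical=[B,C,i,D,E,F], logical=[B,C,i,D,E,F]
After op 4 (swap(3, 0)): offset=0, physical=[D,C,i,B,E,F], logical=[D,C,i,B,E,F]
After op 5 (swap(1, 4)): offset=0, physical=[D,E,i,B,C,F], logical=[D,E,i,B,C,F]
After op 6 (replace(4, 'p')): offset=0, physical=[D,E,i,B,p,F], logical=[D,E,i,B,p,F]
After op 7 (rotate(-2)): offset=4, physical=[D,E,i,B,p,F], logical=[p,F,D,E,i,B]
After op 8 (rotate(-1)): offset=3, physical=[D,E,i,B,p,F], logical=[B,p,F,D,E,i]
After op 9 (rotate(-1)): offset=2, physical=[D,E,i,B,p,F], logical=[i,B,p,F,D,E]

Answer: i,B,p,F,D,E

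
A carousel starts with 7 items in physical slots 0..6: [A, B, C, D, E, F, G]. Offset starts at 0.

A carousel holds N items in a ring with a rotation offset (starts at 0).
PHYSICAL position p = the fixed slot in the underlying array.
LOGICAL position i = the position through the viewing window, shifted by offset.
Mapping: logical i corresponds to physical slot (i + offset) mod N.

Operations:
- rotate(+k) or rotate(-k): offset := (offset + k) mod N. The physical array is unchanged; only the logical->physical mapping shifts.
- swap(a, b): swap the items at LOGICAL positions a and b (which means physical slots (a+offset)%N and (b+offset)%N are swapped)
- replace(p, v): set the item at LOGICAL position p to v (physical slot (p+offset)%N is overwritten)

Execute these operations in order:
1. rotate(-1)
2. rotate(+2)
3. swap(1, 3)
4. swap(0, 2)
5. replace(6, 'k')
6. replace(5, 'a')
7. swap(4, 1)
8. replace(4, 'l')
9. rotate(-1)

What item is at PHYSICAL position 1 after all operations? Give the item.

After op 1 (rotate(-1)): offset=6, physical=[A,B,C,D,E,F,G], logical=[G,A,B,C,D,E,F]
After op 2 (rotate(+2)): offset=1, physical=[A,B,C,D,E,F,G], logical=[B,C,D,E,F,G,A]
After op 3 (swap(1, 3)): offset=1, physical=[A,B,E,D,C,F,G], logical=[B,E,D,C,F,G,A]
After op 4 (swap(0, 2)): offset=1, physical=[A,D,E,B,C,F,G], logical=[D,E,B,C,F,G,A]
After op 5 (replace(6, 'k')): offset=1, physical=[k,D,E,B,C,F,G], logical=[D,E,B,C,F,G,k]
After op 6 (replace(5, 'a')): offset=1, physical=[k,D,E,B,C,F,a], logical=[D,E,B,C,F,a,k]
After op 7 (swap(4, 1)): offset=1, physical=[k,D,F,B,C,E,a], logical=[D,F,B,C,E,a,k]
After op 8 (replace(4, 'l')): offset=1, physical=[k,D,F,B,C,l,a], logical=[D,F,B,C,l,a,k]
After op 9 (rotate(-1)): offset=0, physical=[k,D,F,B,C,l,a], logical=[k,D,F,B,C,l,a]

Answer: D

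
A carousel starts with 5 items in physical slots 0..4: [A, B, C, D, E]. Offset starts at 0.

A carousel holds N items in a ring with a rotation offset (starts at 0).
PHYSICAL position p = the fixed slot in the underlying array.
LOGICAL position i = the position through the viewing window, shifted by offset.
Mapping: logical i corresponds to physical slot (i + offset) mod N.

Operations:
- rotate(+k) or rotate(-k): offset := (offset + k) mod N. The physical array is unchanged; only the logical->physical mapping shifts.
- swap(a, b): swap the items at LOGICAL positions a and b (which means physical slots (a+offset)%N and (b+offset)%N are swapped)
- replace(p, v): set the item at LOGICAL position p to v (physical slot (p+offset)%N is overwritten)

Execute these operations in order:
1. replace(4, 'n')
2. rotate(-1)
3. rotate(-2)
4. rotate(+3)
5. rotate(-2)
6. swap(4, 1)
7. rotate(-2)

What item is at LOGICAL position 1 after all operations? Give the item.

Answer: n

Derivation:
After op 1 (replace(4, 'n')): offset=0, physical=[A,B,C,D,n], logical=[A,B,C,D,n]
After op 2 (rotate(-1)): offset=4, physical=[A,B,C,D,n], logical=[n,A,B,C,D]
After op 3 (rotate(-2)): offset=2, physical=[A,B,C,D,n], logical=[C,D,n,A,B]
After op 4 (rotate(+3)): offset=0, physical=[A,B,C,D,n], logical=[A,B,C,D,n]
After op 5 (rotate(-2)): offset=3, physical=[A,B,C,D,n], logical=[D,n,A,B,C]
After op 6 (swap(4, 1)): offset=3, physical=[A,B,n,D,C], logical=[D,C,A,B,n]
After op 7 (rotate(-2)): offset=1, physical=[A,B,n,D,C], logical=[B,n,D,C,A]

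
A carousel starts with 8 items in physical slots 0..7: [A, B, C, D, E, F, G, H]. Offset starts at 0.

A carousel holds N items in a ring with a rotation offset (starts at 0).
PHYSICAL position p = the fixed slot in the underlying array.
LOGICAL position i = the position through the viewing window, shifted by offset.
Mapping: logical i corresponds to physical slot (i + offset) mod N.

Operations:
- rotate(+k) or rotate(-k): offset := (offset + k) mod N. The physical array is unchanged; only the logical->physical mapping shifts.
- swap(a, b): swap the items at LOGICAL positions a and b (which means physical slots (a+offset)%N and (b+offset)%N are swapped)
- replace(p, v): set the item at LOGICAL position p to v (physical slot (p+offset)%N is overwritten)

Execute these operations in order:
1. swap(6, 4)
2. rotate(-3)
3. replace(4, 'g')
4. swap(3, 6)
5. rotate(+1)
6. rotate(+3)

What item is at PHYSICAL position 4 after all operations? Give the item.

After op 1 (swap(6, 4)): offset=0, physical=[A,B,C,D,G,F,E,H], logical=[A,B,C,D,G,F,E,H]
After op 2 (rotate(-3)): offset=5, physical=[A,B,C,D,G,F,E,H], logical=[F,E,H,A,B,C,D,G]
After op 3 (replace(4, 'g')): offset=5, physical=[A,g,C,D,G,F,E,H], logical=[F,E,H,A,g,C,D,G]
After op 4 (swap(3, 6)): offset=5, physical=[D,g,C,A,G,F,E,H], logical=[F,E,H,D,g,C,A,G]
After op 5 (rotate(+1)): offset=6, physical=[D,g,C,A,G,F,E,H], logical=[E,H,D,g,C,A,G,F]
After op 6 (rotate(+3)): offset=1, physical=[D,g,C,A,G,F,E,H], logical=[g,C,A,G,F,E,H,D]

Answer: G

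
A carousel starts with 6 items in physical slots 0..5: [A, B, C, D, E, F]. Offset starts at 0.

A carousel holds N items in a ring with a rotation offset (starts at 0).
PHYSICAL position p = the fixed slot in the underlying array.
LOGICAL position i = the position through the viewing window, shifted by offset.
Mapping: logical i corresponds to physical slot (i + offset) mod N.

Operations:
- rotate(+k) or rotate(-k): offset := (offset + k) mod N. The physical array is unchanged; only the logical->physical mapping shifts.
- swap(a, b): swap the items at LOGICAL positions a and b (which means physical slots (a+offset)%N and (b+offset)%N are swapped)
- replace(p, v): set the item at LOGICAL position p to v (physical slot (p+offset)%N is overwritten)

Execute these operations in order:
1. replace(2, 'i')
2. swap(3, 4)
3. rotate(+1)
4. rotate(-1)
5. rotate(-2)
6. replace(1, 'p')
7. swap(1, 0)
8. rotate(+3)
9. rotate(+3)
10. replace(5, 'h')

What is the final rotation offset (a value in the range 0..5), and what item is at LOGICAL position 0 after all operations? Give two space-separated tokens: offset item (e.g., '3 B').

Answer: 4 p

Derivation:
After op 1 (replace(2, 'i')): offset=0, physical=[A,B,i,D,E,F], logical=[A,B,i,D,E,F]
After op 2 (swap(3, 4)): offset=0, physical=[A,B,i,E,D,F], logical=[A,B,i,E,D,F]
After op 3 (rotate(+1)): offset=1, physical=[A,B,i,E,D,F], logical=[B,i,E,D,F,A]
After op 4 (rotate(-1)): offset=0, physical=[A,B,i,E,D,F], logical=[A,B,i,E,D,F]
After op 5 (rotate(-2)): offset=4, physical=[A,B,i,E,D,F], logical=[D,F,A,B,i,E]
After op 6 (replace(1, 'p')): offset=4, physical=[A,B,i,E,D,p], logical=[D,p,A,B,i,E]
After op 7 (swap(1, 0)): offset=4, physical=[A,B,i,E,p,D], logical=[p,D,A,B,i,E]
After op 8 (rotate(+3)): offset=1, physical=[A,B,i,E,p,D], logical=[B,i,E,p,D,A]
After op 9 (rotate(+3)): offset=4, physical=[A,B,i,E,p,D], logical=[p,D,A,B,i,E]
After op 10 (replace(5, 'h')): offset=4, physical=[A,B,i,h,p,D], logical=[p,D,A,B,i,h]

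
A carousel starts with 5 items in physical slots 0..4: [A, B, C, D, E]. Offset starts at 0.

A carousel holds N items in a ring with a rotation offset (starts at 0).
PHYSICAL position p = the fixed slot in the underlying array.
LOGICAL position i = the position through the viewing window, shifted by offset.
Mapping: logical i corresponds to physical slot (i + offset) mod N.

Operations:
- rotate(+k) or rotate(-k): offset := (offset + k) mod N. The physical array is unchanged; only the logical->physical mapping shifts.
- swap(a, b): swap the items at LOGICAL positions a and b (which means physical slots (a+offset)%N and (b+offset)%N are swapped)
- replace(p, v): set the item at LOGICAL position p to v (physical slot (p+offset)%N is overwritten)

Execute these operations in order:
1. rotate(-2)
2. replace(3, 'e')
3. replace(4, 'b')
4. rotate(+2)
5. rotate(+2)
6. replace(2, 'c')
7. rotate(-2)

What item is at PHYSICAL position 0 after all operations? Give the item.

Answer: A

Derivation:
After op 1 (rotate(-2)): offset=3, physical=[A,B,C,D,E], logical=[D,E,A,B,C]
After op 2 (replace(3, 'e')): offset=3, physical=[A,e,C,D,E], logical=[D,E,A,e,C]
After op 3 (replace(4, 'b')): offset=3, physical=[A,e,b,D,E], logical=[D,E,A,e,b]
After op 4 (rotate(+2)): offset=0, physical=[A,e,b,D,E], logical=[A,e,b,D,E]
After op 5 (rotate(+2)): offset=2, physical=[A,e,b,D,E], logical=[b,D,E,A,e]
After op 6 (replace(2, 'c')): offset=2, physical=[A,e,b,D,c], logical=[b,D,c,A,e]
After op 7 (rotate(-2)): offset=0, physical=[A,e,b,D,c], logical=[A,e,b,D,c]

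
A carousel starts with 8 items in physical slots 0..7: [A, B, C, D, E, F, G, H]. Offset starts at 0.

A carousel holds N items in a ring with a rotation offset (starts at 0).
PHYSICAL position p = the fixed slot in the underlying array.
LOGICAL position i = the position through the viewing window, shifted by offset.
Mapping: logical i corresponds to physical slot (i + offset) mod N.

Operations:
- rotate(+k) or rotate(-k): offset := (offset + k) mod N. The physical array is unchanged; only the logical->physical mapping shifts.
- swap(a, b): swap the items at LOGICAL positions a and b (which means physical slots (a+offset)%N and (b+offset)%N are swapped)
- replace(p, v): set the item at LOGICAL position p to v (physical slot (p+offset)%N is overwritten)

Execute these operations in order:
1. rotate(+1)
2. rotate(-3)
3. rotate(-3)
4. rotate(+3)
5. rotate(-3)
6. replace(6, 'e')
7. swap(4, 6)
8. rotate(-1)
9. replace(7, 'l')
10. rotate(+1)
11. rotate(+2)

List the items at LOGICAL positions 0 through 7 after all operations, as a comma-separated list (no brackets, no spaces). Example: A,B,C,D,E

Answer: F,G,e,A,l,C,D,E

Derivation:
After op 1 (rotate(+1)): offset=1, physical=[A,B,C,D,E,F,G,H], logical=[B,C,D,E,F,G,H,A]
After op 2 (rotate(-3)): offset=6, physical=[A,B,C,D,E,F,G,H], logical=[G,H,A,B,C,D,E,F]
After op 3 (rotate(-3)): offset=3, physical=[A,B,C,D,E,F,G,H], logical=[D,E,F,G,H,A,B,C]
After op 4 (rotate(+3)): offset=6, physical=[A,B,C,D,E,F,G,H], logical=[G,H,A,B,C,D,E,F]
After op 5 (rotate(-3)): offset=3, physical=[A,B,C,D,E,F,G,H], logical=[D,E,F,G,H,A,B,C]
After op 6 (replace(6, 'e')): offset=3, physical=[A,e,C,D,E,F,G,H], logical=[D,E,F,G,H,A,e,C]
After op 7 (swap(4, 6)): offset=3, physical=[A,H,C,D,E,F,G,e], logical=[D,E,F,G,e,A,H,C]
After op 8 (rotate(-1)): offset=2, physical=[A,H,C,D,E,F,G,e], logical=[C,D,E,F,G,e,A,H]
After op 9 (replace(7, 'l')): offset=2, physical=[A,l,C,D,E,F,G,e], logical=[C,D,E,F,G,e,A,l]
After op 10 (rotate(+1)): offset=3, physical=[A,l,C,D,E,F,G,e], logical=[D,E,F,G,e,A,l,C]
After op 11 (rotate(+2)): offset=5, physical=[A,l,C,D,E,F,G,e], logical=[F,G,e,A,l,C,D,E]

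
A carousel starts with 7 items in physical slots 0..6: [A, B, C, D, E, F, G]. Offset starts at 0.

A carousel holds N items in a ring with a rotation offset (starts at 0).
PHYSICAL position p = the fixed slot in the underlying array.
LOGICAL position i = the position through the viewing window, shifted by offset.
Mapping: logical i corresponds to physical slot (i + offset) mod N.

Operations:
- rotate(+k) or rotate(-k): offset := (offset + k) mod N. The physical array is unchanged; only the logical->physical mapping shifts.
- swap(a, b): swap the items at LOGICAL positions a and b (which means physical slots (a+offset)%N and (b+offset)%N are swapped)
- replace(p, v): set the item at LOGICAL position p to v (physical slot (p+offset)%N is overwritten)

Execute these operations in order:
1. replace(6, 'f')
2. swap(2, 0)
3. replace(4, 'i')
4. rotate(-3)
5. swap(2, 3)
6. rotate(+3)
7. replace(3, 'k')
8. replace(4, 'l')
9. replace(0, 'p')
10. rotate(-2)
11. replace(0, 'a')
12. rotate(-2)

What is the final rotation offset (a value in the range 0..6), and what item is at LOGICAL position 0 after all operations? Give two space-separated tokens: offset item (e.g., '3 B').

Answer: 3 k

Derivation:
After op 1 (replace(6, 'f')): offset=0, physical=[A,B,C,D,E,F,f], logical=[A,B,C,D,E,F,f]
After op 2 (swap(2, 0)): offset=0, physical=[C,B,A,D,E,F,f], logical=[C,B,A,D,E,F,f]
After op 3 (replace(4, 'i')): offset=0, physical=[C,B,A,D,i,F,f], logical=[C,B,A,D,i,F,f]
After op 4 (rotate(-3)): offset=4, physical=[C,B,A,D,i,F,f], logical=[i,F,f,C,B,A,D]
After op 5 (swap(2, 3)): offset=4, physical=[f,B,A,D,i,F,C], logical=[i,F,C,f,B,A,D]
After op 6 (rotate(+3)): offset=0, physical=[f,B,A,D,i,F,C], logical=[f,B,A,D,i,F,C]
After op 7 (replace(3, 'k')): offset=0, physical=[f,B,A,k,i,F,C], logical=[f,B,A,k,i,F,C]
After op 8 (replace(4, 'l')): offset=0, physical=[f,B,A,k,l,F,C], logical=[f,B,A,k,l,F,C]
After op 9 (replace(0, 'p')): offset=0, physical=[p,B,A,k,l,F,C], logical=[p,B,A,k,l,F,C]
After op 10 (rotate(-2)): offset=5, physical=[p,B,A,k,l,F,C], logical=[F,C,p,B,A,k,l]
After op 11 (replace(0, 'a')): offset=5, physical=[p,B,A,k,l,a,C], logical=[a,C,p,B,A,k,l]
After op 12 (rotate(-2)): offset=3, physical=[p,B,A,k,l,a,C], logical=[k,l,a,C,p,B,A]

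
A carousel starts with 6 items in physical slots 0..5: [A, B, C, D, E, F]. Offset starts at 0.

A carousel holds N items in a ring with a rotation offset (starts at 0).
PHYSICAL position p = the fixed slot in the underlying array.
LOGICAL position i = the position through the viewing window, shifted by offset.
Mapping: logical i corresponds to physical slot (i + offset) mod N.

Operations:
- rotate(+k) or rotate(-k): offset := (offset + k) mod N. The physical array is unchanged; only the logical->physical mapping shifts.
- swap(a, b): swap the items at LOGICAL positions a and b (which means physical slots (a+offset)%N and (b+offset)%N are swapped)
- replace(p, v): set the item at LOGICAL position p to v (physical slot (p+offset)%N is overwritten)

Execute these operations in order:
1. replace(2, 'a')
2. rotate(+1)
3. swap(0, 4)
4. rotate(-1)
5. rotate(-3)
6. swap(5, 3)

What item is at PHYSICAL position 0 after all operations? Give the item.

Answer: a

Derivation:
After op 1 (replace(2, 'a')): offset=0, physical=[A,B,a,D,E,F], logical=[A,B,a,D,E,F]
After op 2 (rotate(+1)): offset=1, physical=[A,B,a,D,E,F], logical=[B,a,D,E,F,A]
After op 3 (swap(0, 4)): offset=1, physical=[A,F,a,D,E,B], logical=[F,a,D,E,B,A]
After op 4 (rotate(-1)): offset=0, physical=[A,F,a,D,E,B], logical=[A,F,a,D,E,B]
After op 5 (rotate(-3)): offset=3, physical=[A,F,a,D,E,B], logical=[D,E,B,A,F,a]
After op 6 (swap(5, 3)): offset=3, physical=[a,F,A,D,E,B], logical=[D,E,B,a,F,A]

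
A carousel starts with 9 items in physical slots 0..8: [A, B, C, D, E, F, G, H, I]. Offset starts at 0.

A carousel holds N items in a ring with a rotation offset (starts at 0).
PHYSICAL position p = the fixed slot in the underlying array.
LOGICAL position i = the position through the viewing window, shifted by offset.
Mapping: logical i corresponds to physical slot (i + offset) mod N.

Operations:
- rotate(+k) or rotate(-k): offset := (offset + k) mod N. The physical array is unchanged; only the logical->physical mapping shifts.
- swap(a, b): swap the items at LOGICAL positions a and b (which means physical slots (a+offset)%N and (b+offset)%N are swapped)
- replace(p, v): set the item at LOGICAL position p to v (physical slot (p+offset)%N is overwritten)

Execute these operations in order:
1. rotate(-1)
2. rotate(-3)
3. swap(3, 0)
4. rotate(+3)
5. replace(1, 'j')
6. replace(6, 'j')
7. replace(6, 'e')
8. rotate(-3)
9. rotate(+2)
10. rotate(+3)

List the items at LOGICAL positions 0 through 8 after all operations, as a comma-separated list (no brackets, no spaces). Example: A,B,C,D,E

Answer: B,C,D,E,e,G,H,F,j

Derivation:
After op 1 (rotate(-1)): offset=8, physical=[A,B,C,D,E,F,G,H,I], logical=[I,A,B,C,D,E,F,G,H]
After op 2 (rotate(-3)): offset=5, physical=[A,B,C,D,E,F,G,H,I], logical=[F,G,H,I,A,B,C,D,E]
After op 3 (swap(3, 0)): offset=5, physical=[A,B,C,D,E,I,G,H,F], logical=[I,G,H,F,A,B,C,D,E]
After op 4 (rotate(+3)): offset=8, physical=[A,B,C,D,E,I,G,H,F], logical=[F,A,B,C,D,E,I,G,H]
After op 5 (replace(1, 'j')): offset=8, physical=[j,B,C,D,E,I,G,H,F], logical=[F,j,B,C,D,E,I,G,H]
After op 6 (replace(6, 'j')): offset=8, physical=[j,B,C,D,E,j,G,H,F], logical=[F,j,B,C,D,E,j,G,H]
After op 7 (replace(6, 'e')): offset=8, physical=[j,B,C,D,E,e,G,H,F], logical=[F,j,B,C,D,E,e,G,H]
After op 8 (rotate(-3)): offset=5, physical=[j,B,C,D,E,e,G,H,F], logical=[e,G,H,F,j,B,C,D,E]
After op 9 (rotate(+2)): offset=7, physical=[j,B,C,D,E,e,G,H,F], logical=[H,F,j,B,C,D,E,e,G]
After op 10 (rotate(+3)): offset=1, physical=[j,B,C,D,E,e,G,H,F], logical=[B,C,D,E,e,G,H,F,j]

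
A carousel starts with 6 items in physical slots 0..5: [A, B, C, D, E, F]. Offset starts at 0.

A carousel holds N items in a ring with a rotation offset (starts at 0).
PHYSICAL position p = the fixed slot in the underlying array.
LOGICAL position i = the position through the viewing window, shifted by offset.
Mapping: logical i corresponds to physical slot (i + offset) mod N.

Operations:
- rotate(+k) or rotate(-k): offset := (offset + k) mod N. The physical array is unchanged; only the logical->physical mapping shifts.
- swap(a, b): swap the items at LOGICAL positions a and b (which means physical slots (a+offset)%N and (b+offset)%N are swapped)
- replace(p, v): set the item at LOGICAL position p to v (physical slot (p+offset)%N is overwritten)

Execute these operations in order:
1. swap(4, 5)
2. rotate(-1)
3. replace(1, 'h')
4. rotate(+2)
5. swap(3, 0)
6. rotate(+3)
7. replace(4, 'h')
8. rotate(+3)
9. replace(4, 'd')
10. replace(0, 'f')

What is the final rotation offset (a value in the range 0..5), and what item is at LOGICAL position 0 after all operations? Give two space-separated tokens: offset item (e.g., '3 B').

After op 1 (swap(4, 5)): offset=0, physical=[A,B,C,D,F,E], logical=[A,B,C,D,F,E]
After op 2 (rotate(-1)): offset=5, physical=[A,B,C,D,F,E], logical=[E,A,B,C,D,F]
After op 3 (replace(1, 'h')): offset=5, physical=[h,B,C,D,F,E], logical=[E,h,B,C,D,F]
After op 4 (rotate(+2)): offset=1, physical=[h,B,C,D,F,E], logical=[B,C,D,F,E,h]
After op 5 (swap(3, 0)): offset=1, physical=[h,F,C,D,B,E], logical=[F,C,D,B,E,h]
After op 6 (rotate(+3)): offset=4, physical=[h,F,C,D,B,E], logical=[B,E,h,F,C,D]
After op 7 (replace(4, 'h')): offset=4, physical=[h,F,h,D,B,E], logical=[B,E,h,F,h,D]
After op 8 (rotate(+3)): offset=1, physical=[h,F,h,D,B,E], logical=[F,h,D,B,E,h]
After op 9 (replace(4, 'd')): offset=1, physical=[h,F,h,D,B,d], logical=[F,h,D,B,d,h]
After op 10 (replace(0, 'f')): offset=1, physical=[h,f,h,D,B,d], logical=[f,h,D,B,d,h]

Answer: 1 f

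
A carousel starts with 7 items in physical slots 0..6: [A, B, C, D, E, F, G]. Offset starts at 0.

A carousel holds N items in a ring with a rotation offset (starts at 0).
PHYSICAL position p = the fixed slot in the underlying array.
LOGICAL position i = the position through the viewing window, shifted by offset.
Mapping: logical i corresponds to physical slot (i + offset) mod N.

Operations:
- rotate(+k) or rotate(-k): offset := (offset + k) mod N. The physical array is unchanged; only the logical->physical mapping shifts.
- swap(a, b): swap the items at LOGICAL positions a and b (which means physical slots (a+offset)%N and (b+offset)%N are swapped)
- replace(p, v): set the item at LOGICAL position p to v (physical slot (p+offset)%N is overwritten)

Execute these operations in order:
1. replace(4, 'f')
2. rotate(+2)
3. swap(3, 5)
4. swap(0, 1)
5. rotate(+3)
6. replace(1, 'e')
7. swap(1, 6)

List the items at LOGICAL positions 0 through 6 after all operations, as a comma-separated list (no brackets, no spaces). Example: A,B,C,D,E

Answer: A,f,F,B,D,C,e

Derivation:
After op 1 (replace(4, 'f')): offset=0, physical=[A,B,C,D,f,F,G], logical=[A,B,C,D,f,F,G]
After op 2 (rotate(+2)): offset=2, physical=[A,B,C,D,f,F,G], logical=[C,D,f,F,G,A,B]
After op 3 (swap(3, 5)): offset=2, physical=[F,B,C,D,f,A,G], logical=[C,D,f,A,G,F,B]
After op 4 (swap(0, 1)): offset=2, physical=[F,B,D,C,f,A,G], logical=[D,C,f,A,G,F,B]
After op 5 (rotate(+3)): offset=5, physical=[F,B,D,C,f,A,G], logical=[A,G,F,B,D,C,f]
After op 6 (replace(1, 'e')): offset=5, physical=[F,B,D,C,f,A,e], logical=[A,e,F,B,D,C,f]
After op 7 (swap(1, 6)): offset=5, physical=[F,B,D,C,e,A,f], logical=[A,f,F,B,D,C,e]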